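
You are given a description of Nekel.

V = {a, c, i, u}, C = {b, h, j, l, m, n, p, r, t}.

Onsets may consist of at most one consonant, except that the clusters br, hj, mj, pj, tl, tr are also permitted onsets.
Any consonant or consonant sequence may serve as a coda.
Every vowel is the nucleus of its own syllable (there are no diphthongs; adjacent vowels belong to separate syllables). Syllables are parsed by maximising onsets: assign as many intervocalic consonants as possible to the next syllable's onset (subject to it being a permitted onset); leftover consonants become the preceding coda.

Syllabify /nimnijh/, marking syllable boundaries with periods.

Nuclei (vowels): i, i → 2 syllables.
V1 /i/ – V2 /i/: /mn/; trying suffixes from longest down, /n/ is the first permitted one, so coda /m/ | onset /n/.

nim.nijh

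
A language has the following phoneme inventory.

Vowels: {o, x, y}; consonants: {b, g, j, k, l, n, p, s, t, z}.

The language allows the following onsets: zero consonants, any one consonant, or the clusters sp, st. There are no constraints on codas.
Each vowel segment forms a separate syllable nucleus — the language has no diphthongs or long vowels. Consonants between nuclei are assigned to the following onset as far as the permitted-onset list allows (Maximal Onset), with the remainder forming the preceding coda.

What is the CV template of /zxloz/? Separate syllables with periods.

CV.CVC

Vowels present: x, o; each is a nucleus, giving 2 syllables.
Between /x/ (V1) and /o/ (V2): /l/ is a single consonant, so it becomes the next onset.
So the parse is zx.loz.
Mapping each syllable to C/V: /zx/ → CV, /loz/ → CVC.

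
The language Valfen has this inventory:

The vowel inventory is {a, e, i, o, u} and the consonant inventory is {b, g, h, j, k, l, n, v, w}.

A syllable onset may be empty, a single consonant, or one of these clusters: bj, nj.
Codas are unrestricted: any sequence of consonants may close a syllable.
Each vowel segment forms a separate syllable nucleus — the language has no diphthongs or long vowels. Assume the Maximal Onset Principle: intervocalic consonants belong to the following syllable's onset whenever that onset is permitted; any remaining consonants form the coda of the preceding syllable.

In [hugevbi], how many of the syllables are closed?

1

Nuclei (vowels): u, e, i → 3 syllables.
/u…e/ gap (V1→V2): just /g/ — single C goes to the following onset.
/e…i/ gap (V2→V3): /vb/ — longest licit onset from the right is /b/, leaving /v/ as coda.
So the parse is hu.gev.bi.
Classifying each syllable: /hu/ (open), /gev/ (closed), /bi/ (open).
Closed syllables: 1.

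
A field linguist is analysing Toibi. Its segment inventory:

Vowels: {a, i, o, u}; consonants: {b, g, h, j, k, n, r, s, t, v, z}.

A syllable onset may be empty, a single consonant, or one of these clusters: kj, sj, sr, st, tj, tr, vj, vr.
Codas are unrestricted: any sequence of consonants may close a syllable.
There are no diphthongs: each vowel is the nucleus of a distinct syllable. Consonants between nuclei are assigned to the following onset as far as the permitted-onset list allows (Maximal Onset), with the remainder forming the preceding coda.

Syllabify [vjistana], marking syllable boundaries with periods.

Vowels present: i, a, a; each is a nucleus, giving 3 syllables.
σ1/σ2 boundary: /st/ is a licit onset in full, so it all attaches to the next syllable.
σ2/σ3 boundary: /n/ is a single consonant, so it becomes the next onset.

vji.sta.na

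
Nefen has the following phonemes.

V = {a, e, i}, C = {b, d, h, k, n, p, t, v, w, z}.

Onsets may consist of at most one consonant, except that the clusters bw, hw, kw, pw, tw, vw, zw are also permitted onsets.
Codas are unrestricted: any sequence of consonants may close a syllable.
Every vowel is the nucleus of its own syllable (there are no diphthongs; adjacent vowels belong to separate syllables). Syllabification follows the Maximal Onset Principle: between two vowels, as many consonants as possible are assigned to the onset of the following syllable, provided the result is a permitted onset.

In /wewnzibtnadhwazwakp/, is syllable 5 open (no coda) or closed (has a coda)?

closed

The vowels are e, i, a, a, a — 5 nuclei, so 5 syllables.
/e…i/ gap (V1→V2): /wnz/ — longest licit onset from the right is /z/, leaving /wn/ as coda.
/i…a/ gap (V2→V3): /btn/ — longest licit onset from the right is /n/, leaving /bt/ as coda.
/a…a/ gap (V3→V4): /dhw/; trying suffixes from longest down, /hw/ is the first permitted one, so coda /d/ | onset /hw/.
/a…a/ gap (V4→V5): /zw/ — entire cluster is a permitted onset → onset /zw/, coda ∅.
Result: wewn.zibt.nad.hwa.zwakp.
Syllable 5 is /zwakp/ with coda /kp/, so it is closed.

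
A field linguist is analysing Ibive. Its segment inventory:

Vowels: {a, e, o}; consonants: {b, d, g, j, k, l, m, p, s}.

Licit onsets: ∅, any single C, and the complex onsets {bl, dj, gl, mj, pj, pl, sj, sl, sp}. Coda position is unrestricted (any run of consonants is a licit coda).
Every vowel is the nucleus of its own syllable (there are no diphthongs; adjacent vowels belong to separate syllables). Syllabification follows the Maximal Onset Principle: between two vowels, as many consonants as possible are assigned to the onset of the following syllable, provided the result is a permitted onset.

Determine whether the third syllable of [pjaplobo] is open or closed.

open

The vowels are a, o, o — 3 nuclei, so 3 syllables.
Between /a/ (V1) and /o/ (V2): /pl/ is a licit onset in full, so it all attaches to the next syllable.
Between /o/ (V2) and /o/ (V3): /b/ → onset of the next syllable (single consonants are always licit onsets).
Result: pja.plo.bo.
Syllable 3 is /bo/; it ends in its nucleus with no coda, so it is open.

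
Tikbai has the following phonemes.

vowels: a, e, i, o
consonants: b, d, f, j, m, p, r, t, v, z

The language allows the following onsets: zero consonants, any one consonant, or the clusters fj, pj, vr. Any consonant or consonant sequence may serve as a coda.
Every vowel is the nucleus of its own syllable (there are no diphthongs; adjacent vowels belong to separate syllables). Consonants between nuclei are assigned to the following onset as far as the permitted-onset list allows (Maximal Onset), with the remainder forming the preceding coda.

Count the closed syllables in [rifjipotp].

Vowels present: i, i, o; each is a nucleus, giving 3 syllables.
σ1/σ2 boundary: /fj/ — entire cluster is a permitted onset → onset /fj/, coda ∅.
σ2/σ3 boundary: just /p/ — single C goes to the following onset.
So the parse is ri.fji.potp.
Classifying each syllable: /ri/ (open), /fji/ (open), /potp/ (closed).
Closed syllables: 1.

1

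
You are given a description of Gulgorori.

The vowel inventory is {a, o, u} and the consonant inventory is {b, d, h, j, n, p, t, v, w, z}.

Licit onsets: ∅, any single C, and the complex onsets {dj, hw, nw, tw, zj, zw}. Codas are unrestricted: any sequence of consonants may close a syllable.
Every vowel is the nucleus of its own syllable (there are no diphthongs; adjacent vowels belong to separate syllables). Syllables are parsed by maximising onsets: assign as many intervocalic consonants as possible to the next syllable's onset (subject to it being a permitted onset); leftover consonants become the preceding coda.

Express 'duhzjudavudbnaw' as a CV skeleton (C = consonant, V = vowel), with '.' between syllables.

Nuclei (vowels): u, u, a, u, a → 5 syllables.
V1 /u/ – V2 /u/: /hzj/ splits as /h/ + /zj/ (/zj/ is the longest suffix that is a licit onset).
V2 /u/ – V3 /a/: /d/ → onset of the next syllable (single consonants are always licit onsets).
V3 /a/ – V4 /u/: just /v/ — single C goes to the following onset.
V4 /u/ – V5 /a/: /dbn/ splits as /db/ + /n/ (/n/ is the longest suffix that is a licit onset).
So the parse is duh.zju.da.vudb.naw.
Mapping each syllable to C/V: /duh/ → CVC, /zju/ → CCV, /da/ → CV, /vudb/ → CVCC, /naw/ → CVC.

CVC.CCV.CV.CVCC.CVC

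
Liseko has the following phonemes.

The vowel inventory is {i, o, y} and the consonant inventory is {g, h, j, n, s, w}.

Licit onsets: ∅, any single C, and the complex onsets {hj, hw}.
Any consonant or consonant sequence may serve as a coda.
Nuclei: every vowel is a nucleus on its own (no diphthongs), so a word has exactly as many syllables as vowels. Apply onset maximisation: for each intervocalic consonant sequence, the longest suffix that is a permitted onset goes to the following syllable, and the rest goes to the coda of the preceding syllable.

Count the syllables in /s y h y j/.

2

Nuclei (vowels): y, y → 2 syllables.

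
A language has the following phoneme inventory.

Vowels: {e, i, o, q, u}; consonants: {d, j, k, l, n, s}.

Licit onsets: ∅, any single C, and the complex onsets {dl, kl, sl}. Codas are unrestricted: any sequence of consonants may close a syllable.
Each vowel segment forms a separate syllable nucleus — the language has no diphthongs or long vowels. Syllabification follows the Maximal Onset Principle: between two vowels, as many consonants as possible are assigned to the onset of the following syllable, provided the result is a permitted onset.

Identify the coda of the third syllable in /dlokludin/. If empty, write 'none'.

Nuclei (vowels): o, u, i → 3 syllables.
V1 /o/ – V2 /u/: cluster /kl/ — /kl/ is itself a permitted onset, so the whole cluster goes right; preceding coda = ∅.
V2 /u/ – V3 /i/: /d/ is a single consonant, so it becomes the next onset.
Syllabification: dlo.klu.din.
Syllable 3 is /din/: onset /d/, nucleus /i/, coda /n/.

n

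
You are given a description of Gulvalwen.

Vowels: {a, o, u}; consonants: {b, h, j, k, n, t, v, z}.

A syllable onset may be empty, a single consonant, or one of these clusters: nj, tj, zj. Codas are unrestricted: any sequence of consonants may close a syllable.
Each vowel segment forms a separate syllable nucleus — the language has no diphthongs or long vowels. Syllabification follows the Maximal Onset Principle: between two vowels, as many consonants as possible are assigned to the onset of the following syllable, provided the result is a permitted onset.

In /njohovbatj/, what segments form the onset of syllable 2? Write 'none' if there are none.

h

Nuclei (vowels): o, o, a → 3 syllables.
/o…o/ gap (V1→V2): /h/ → onset of the next syllable (single consonants are always licit onsets).
/o…a/ gap (V2→V3): /vb/; trying suffixes from longest down, /b/ is the first permitted one, so coda /v/ | onset /b/.
So the parse is njo.hov.batj.
Syllable 2 is /hov/: onset /h/, nucleus /o/, coda /v/.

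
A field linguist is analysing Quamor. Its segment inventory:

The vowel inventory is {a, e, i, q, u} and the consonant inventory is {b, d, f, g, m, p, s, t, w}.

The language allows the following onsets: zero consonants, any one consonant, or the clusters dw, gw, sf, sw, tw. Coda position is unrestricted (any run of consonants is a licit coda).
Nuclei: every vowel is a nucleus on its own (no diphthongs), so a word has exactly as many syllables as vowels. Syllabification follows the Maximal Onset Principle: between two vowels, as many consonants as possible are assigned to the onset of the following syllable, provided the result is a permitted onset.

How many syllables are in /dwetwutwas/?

Nuclei (vowels): e, u, a → 3 syllables.

3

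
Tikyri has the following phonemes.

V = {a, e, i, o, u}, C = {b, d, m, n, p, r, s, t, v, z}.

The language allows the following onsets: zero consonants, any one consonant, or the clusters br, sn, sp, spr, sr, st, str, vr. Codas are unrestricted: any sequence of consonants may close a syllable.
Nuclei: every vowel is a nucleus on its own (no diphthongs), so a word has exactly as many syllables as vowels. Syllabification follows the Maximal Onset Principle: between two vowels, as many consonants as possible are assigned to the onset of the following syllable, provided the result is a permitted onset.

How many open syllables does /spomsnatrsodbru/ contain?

1

The vowels are o, a, o, u — 4 nuclei, so 4 syllables.
σ1/σ2 boundary: /msn/; trying suffixes from longest down, /sn/ is the first permitted one, so coda /m/ | onset /sn/.
σ2/σ3 boundary: /trs/ splits as /tr/ + /s/ (/s/ is the longest suffix that is a licit onset).
σ3/σ4 boundary: /dbr/ splits as /d/ + /br/ (/br/ is the longest suffix that is a licit onset).
Result: spom.snatr.sod.bru.
Classifying each syllable: /spom/ (closed), /snatr/ (closed), /sod/ (closed), /bru/ (open).
Open syllables: 1.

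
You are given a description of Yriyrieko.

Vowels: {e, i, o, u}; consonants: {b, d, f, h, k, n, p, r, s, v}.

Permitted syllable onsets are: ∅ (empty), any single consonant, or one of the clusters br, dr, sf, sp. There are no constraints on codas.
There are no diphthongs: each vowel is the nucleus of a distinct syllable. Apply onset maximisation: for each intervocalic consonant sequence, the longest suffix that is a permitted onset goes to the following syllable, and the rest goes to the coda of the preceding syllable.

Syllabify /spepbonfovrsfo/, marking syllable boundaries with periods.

spep.bon.fovr.sfo

The vowels are e, o, o, o — 4 nuclei, so 4 syllables.
V1 /e/ – V2 /o/: cluster /pb/ — the longest permitted-onset suffix is /b/; onset = /b/, preceding coda = /p/.
V2 /o/ – V3 /o/: /nf/; trying suffixes from longest down, /f/ is the first permitted one, so coda /n/ | onset /f/.
V3 /o/ – V4 /o/: /vrsf/; trying suffixes from longest down, /sf/ is the first permitted one, so coda /vr/ | onset /sf/.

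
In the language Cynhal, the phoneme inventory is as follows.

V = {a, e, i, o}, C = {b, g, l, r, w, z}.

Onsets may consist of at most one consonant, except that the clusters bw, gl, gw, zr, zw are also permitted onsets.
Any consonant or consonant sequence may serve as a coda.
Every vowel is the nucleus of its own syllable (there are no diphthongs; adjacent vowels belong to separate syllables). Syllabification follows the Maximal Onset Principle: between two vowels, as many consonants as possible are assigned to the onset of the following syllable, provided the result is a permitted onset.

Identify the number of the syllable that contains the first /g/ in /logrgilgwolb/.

1

The vowels are o, i, o — 3 nuclei, so 3 syllables.
/o…i/ gap (V1→V2): cluster /grg/ — the longest permitted-onset suffix is /g/; onset = /g/, preceding coda = /gr/.
/i…o/ gap (V2→V3): /lgw/ splits as /l/ + /gw/ (/gw/ is the longest suffix that is a licit onset).
Syllabification: logr.gil.gwolb.
The first /g/ is in the coda of syllable 1 (/logr/).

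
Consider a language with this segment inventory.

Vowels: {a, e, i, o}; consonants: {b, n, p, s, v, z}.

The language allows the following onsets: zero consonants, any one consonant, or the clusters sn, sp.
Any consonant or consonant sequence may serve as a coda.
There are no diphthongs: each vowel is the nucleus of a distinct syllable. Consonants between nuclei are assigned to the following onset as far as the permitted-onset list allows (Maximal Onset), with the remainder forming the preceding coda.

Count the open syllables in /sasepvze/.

2

Vowels present: a, e, e; each is a nucleus, giving 3 syllables.
/a…e/ gap (V1→V2): /s/ is a single consonant, so it becomes the next onset.
/e…e/ gap (V2→V3): /pvz/ splits as /pv/ + /z/ (/z/ is the longest suffix that is a licit onset).
So the parse is sa.sepv.ze.
Classifying each syllable: /sa/ (open), /sepv/ (closed), /ze/ (open).
Open syllables: 2.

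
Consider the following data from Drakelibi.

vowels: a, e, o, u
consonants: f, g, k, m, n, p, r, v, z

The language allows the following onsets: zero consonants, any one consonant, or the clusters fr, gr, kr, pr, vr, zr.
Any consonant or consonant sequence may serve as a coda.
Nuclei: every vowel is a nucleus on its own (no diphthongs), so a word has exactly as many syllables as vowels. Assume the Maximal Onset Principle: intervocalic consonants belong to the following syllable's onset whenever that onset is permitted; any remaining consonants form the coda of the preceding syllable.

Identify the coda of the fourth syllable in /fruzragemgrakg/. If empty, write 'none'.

Vowels present: u, a, e, a; each is a nucleus, giving 4 syllables.
/u…a/ gap (V1→V2): /zr/ is a licit onset in full, so it all attaches to the next syllable.
/a…e/ gap (V2→V3): /g/ → onset of the next syllable (single consonants are always licit onsets).
/e…a/ gap (V3→V4): cluster /mgr/ — the longest permitted-onset suffix is /gr/; onset = /gr/, preceding coda = /m/.
So the parse is fru.zra.gem.grakg.
Syllable 4 is /grakg/: onset /gr/, nucleus /a/, coda /kg/.

kg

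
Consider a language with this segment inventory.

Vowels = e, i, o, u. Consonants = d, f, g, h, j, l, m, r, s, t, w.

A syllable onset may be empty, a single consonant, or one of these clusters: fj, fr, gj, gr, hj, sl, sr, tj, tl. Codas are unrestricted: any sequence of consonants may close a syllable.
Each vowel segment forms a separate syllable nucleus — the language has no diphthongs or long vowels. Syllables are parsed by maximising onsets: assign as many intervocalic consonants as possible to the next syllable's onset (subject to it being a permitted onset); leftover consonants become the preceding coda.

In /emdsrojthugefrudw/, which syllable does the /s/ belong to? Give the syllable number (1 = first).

2

Vowels present: e, o, u, e, u; each is a nucleus, giving 5 syllables.
σ1/σ2 boundary: /mdsr/; trying suffixes from longest down, /sr/ is the first permitted one, so coda /md/ | onset /sr/.
σ2/σ3 boundary: /jth/ splits as /jt/ + /h/ (/h/ is the longest suffix that is a licit onset).
σ3/σ4 boundary: just /g/ — single C goes to the following onset.
σ4/σ5 boundary: cluster /fr/ — /fr/ is itself a permitted onset, so the whole cluster goes right; preceding coda = ∅.
So the parse is emd.srojt.hu.ge.frudw.
The /s/ is in the onset of syllable 2 (/srojt/).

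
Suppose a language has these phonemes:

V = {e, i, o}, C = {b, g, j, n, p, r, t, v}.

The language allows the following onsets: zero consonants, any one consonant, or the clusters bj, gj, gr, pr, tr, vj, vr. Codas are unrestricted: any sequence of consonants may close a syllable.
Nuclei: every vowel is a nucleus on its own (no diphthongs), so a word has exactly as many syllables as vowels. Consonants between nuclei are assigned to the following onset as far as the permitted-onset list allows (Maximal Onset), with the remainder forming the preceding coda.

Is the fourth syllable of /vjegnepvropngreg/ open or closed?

closed

Vowels present: e, e, o, e; each is a nucleus, giving 4 syllables.
V1 /e/ – V2 /e/: /gn/ — longest licit onset from the right is /n/, leaving /g/ as coda.
V2 /e/ – V3 /o/: /pvr/; trying suffixes from longest down, /vr/ is the first permitted one, so coda /p/ | onset /vr/.
V3 /o/ – V4 /e/: /pngr/ — longest licit onset from the right is /gr/, leaving /pn/ as coda.
Result: vjeg.nep.vropn.greg.
Syllable 4 is /greg/ with coda /g/, so it is closed.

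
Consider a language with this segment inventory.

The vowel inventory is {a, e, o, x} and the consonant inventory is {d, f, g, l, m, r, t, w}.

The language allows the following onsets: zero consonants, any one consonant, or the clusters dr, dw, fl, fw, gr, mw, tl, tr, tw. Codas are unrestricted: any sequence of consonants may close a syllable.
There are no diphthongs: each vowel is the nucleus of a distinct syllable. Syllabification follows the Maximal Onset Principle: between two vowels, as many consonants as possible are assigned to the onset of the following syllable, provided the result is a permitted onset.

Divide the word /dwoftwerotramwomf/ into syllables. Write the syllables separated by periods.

dwof.twe.ro.tra.mwomf

The vowels are o, e, o, a, o — 5 nuclei, so 5 syllables.
V1 /o/ – V2 /e/: cluster /ftw/ — the longest permitted-onset suffix is /tw/; onset = /tw/, preceding coda = /f/.
V2 /e/ – V3 /o/: /r/ is a single consonant, so it becomes the next onset.
V3 /o/ – V4 /a/: cluster /tr/ — /tr/ is itself a permitted onset, so the whole cluster goes right; preceding coda = ∅.
V4 /a/ – V5 /o/: /mw/ is a licit onset in full, so it all attaches to the next syllable.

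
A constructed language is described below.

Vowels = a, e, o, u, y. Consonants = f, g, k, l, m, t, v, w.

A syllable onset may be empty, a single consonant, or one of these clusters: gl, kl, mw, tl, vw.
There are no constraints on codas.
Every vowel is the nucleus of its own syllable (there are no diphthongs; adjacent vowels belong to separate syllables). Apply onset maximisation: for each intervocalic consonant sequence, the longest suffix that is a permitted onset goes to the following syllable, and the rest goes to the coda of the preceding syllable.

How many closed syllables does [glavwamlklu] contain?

The vowels are a, a, u — 3 nuclei, so 3 syllables.
/a…a/ gap (V1→V2): /vw/ — entire cluster is a permitted onset → onset /vw/, coda ∅.
/a…u/ gap (V2→V3): /mlkl/ — longest licit onset from the right is /kl/, leaving /ml/ as coda.
Syllabification: gla.vwaml.klu.
Classifying each syllable: /gla/ (open), /vwaml/ (closed), /klu/ (open).
Closed syllables: 1.

1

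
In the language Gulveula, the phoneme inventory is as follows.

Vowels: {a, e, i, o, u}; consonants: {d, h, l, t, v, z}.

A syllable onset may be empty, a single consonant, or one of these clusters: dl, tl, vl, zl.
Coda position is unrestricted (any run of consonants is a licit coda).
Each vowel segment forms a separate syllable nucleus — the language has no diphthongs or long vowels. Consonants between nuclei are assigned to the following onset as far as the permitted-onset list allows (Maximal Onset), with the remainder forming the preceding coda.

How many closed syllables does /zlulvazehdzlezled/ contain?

3

Nuclei (vowels): u, a, e, e, e → 5 syllables.
σ1/σ2 boundary: /lv/ — longest licit onset from the right is /v/, leaving /l/ as coda.
σ2/σ3 boundary: just /z/ — single C goes to the following onset.
σ3/σ4 boundary: /hdzl/; trying suffixes from longest down, /zl/ is the first permitted one, so coda /hd/ | onset /zl/.
σ4/σ5 boundary: /zl/ — entire cluster is a permitted onset → onset /zl/, coda ∅.
Putting it together: zlul.va.zehd.zle.zled.
Classifying each syllable: /zlul/ (closed), /va/ (open), /zehd/ (closed), /zle/ (open), /zled/ (closed).
Closed syllables: 3.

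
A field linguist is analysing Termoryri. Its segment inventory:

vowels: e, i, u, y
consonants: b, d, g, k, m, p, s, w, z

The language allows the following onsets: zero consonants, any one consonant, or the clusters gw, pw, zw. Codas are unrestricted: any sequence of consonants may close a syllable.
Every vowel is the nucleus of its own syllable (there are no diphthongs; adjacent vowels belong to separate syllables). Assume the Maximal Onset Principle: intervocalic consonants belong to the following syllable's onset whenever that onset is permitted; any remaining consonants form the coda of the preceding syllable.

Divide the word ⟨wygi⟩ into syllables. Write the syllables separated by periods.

The vowels are y, i — 2 nuclei, so 2 syllables.
σ1/σ2 boundary: just /g/ — single C goes to the following onset.

wy.gi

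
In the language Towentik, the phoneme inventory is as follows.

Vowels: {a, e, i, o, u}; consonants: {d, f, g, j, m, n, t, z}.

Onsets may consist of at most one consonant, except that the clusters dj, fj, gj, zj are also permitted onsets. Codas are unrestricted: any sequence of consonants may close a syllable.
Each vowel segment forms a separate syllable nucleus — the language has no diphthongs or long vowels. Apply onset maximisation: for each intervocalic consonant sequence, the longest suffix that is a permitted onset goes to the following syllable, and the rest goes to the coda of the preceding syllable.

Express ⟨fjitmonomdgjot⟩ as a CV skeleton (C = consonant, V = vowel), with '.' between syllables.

The vowels are i, o, o, o — 4 nuclei, so 4 syllables.
/i…o/ gap (V1→V2): /tm/ splits as /t/ + /m/ (/m/ is the longest suffix that is a licit onset).
/o…o/ gap (V2→V3): /n/ → onset of the next syllable (single consonants are always licit onsets).
/o…o/ gap (V3→V4): cluster /mdgj/ — the longest permitted-onset suffix is /gj/; onset = /gj/, preceding coda = /md/.
So the parse is fjit.mo.nomd.gjot.
Mapping each syllable to C/V: /fjit/ → CCVC, /mo/ → CV, /nomd/ → CVCC, /gjot/ → CCVC.

CCVC.CV.CVCC.CCVC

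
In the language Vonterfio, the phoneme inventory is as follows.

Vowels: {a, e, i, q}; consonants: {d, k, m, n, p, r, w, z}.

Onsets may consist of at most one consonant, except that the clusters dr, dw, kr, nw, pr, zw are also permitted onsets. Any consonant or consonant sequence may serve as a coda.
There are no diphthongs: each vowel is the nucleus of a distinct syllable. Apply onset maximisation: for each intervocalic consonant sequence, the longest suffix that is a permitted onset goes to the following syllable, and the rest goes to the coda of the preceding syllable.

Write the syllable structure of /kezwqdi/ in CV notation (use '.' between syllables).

The vowels are e, q, i — 3 nuclei, so 3 syllables.
Between /e/ (V1) and /q/ (V2): /zw/ — entire cluster is a permitted onset → onset /zw/, coda ∅.
Between /q/ (V2) and /i/ (V3): just /d/ — single C goes to the following onset.
Syllabification: ke.zwq.di.
Mapping each syllable to C/V: /ke/ → CV, /zwq/ → CCV, /di/ → CV.

CV.CCV.CV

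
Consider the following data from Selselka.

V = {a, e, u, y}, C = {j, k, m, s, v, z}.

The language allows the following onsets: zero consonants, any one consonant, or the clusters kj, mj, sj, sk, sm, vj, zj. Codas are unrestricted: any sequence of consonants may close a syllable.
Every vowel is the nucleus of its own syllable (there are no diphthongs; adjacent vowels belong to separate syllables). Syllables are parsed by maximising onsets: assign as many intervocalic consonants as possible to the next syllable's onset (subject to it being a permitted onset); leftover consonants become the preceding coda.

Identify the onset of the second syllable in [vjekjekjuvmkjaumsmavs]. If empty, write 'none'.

Vowels present: e, e, u, a, u, a; each is a nucleus, giving 6 syllables.
V1 /e/ – V2 /e/: /kj/ — entire cluster is a permitted onset → onset /kj/, coda ∅.
V2 /e/ – V3 /u/: /kj/ is a licit onset in full, so it all attaches to the next syllable.
V3 /u/ – V4 /a/: /vmkj/; trying suffixes from longest down, /kj/ is the first permitted one, so coda /vm/ | onset /kj/.
V4 /a/ – V5 /u/: hiatus — the boundary sits between the two vowels.
V5 /u/ – V6 /a/: /msm/ — longest licit onset from the right is /sm/, leaving /m/ as coda.
Result: vje.kje.kjuvm.kja.um.smavs.
Syllable 2 is /kje/: onset /kj/, nucleus /e/, coda ∅.

kj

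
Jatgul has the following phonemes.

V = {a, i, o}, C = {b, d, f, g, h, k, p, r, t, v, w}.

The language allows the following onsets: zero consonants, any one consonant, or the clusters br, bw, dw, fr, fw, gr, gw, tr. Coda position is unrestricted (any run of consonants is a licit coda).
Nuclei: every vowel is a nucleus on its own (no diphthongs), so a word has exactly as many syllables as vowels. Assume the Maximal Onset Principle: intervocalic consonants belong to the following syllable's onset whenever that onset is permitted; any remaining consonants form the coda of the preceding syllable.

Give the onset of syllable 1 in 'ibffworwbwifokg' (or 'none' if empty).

Vowels present: i, o, i, o; each is a nucleus, giving 4 syllables.
V1 /i/ – V2 /o/: cluster /bffw/ — the longest permitted-onset suffix is /fw/; onset = /fw/, preceding coda = /bf/.
V2 /o/ – V3 /i/: /rwbw/ — longest licit onset from the right is /bw/, leaving /rw/ as coda.
V3 /i/ – V4 /o/: /f/ is a single consonant, so it becomes the next onset.
So the parse is ibf.fworw.bwi.fokg.
Syllable 1 is /ibf/: onset ∅, nucleus /i/, coda /bf/.

none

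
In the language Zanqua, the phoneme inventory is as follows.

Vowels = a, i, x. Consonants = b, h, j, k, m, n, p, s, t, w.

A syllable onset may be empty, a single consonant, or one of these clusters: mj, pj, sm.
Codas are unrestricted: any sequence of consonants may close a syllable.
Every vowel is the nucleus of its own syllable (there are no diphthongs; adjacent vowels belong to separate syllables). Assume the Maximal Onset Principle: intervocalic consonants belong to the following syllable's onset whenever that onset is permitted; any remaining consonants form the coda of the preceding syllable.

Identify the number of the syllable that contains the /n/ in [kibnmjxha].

1

The vowels are i, x, a — 3 nuclei, so 3 syllables.
V1 /i/ – V2 /x/: /bnmj/ — longest licit onset from the right is /mj/, leaving /bn/ as coda.
V2 /x/ – V3 /a/: just /h/ — single C goes to the following onset.
Syllabification: kibn.mjx.ha.
The /n/ is in the coda of syllable 1 (/kibn/).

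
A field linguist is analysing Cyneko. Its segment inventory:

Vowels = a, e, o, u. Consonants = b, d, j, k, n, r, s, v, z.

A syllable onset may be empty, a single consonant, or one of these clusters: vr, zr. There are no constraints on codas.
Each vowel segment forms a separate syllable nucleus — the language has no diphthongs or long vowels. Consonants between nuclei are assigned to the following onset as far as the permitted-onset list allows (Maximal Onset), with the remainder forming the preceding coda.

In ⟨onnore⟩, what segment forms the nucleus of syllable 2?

o

Vowels present: o, o, e; each is a nucleus, giving 3 syllables.
The second nucleus (vowel 2 from the left) is /o/.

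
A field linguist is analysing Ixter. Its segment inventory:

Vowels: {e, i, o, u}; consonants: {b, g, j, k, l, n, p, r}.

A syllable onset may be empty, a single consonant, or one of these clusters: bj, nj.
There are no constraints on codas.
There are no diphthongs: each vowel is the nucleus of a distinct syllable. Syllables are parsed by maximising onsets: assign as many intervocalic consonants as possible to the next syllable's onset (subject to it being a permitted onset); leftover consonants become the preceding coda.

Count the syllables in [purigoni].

The vowels are u, i, o, i — 4 nuclei, so 4 syllables.

4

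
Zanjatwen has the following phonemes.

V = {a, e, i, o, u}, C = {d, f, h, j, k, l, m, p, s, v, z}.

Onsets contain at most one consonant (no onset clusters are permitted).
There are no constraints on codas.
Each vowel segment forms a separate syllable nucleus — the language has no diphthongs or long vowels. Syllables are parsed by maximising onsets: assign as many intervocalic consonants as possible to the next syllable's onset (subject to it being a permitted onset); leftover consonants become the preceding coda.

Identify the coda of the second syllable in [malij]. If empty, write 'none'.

j

The vowels are a, i — 2 nuclei, so 2 syllables.
V1 /a/ – V2 /i/: /l/ is a single consonant, so it becomes the next onset.
Putting it together: ma.lij.
Syllable 2 is /lij/: onset /l/, nucleus /i/, coda /j/.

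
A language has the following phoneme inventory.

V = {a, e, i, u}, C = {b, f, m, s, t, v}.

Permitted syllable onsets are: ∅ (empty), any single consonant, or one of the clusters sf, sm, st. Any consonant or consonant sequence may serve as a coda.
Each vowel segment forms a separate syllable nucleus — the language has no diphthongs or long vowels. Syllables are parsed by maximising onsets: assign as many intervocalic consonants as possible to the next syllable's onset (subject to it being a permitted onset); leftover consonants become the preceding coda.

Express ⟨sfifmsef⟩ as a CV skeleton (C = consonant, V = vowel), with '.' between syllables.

CCVCC.CVC

The vowels are i, e — 2 nuclei, so 2 syllables.
V1 /i/ – V2 /e/: /fms/ — longest licit onset from the right is /s/, leaving /fm/ as coda.
Result: sfifm.sef.
Mapping each syllable to C/V: /sfifm/ → CCVCC, /sef/ → CVC.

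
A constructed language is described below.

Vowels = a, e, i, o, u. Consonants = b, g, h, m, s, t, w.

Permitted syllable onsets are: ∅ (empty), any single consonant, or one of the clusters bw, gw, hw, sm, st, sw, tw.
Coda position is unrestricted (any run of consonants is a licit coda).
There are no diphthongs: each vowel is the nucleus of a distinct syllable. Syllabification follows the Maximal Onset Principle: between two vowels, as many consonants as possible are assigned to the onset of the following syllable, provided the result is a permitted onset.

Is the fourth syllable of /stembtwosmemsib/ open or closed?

closed

The vowels are e, o, e, i — 4 nuclei, so 4 syllables.
σ1/σ2 boundary: /mbtw/ — longest licit onset from the right is /tw/, leaving /mb/ as coda.
σ2/σ3 boundary: /sm/ is a licit onset in full, so it all attaches to the next syllable.
σ3/σ4 boundary: /ms/; trying suffixes from longest down, /s/ is the first permitted one, so coda /m/ | onset /s/.
Result: stemb.two.smem.sib.
Syllable 4 is /sib/ with coda /b/, so it is closed.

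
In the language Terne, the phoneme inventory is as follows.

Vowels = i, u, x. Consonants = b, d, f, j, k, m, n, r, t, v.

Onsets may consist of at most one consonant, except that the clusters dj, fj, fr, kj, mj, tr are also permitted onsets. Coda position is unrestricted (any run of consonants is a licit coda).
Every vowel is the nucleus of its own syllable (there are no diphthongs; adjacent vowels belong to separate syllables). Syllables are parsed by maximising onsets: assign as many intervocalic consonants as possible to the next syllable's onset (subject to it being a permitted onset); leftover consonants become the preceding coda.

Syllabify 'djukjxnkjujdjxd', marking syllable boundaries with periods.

dju.kjxn.kjuj.djxd

The vowels are u, x, u, x — 4 nuclei, so 4 syllables.
V1 /u/ – V2 /x/: /kj/ — entire cluster is a permitted onset → onset /kj/, coda ∅.
V2 /x/ – V3 /u/: /nkj/; trying suffixes from longest down, /kj/ is the first permitted one, so coda /n/ | onset /kj/.
V3 /u/ – V4 /x/: /jdj/ — longest licit onset from the right is /dj/, leaving /j/ as coda.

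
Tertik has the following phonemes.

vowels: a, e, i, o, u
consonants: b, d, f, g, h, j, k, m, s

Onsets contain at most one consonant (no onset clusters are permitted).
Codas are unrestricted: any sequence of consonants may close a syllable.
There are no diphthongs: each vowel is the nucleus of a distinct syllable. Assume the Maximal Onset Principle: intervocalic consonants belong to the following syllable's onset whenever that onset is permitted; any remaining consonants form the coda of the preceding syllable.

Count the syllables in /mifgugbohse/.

Nuclei (vowels): i, u, o, e → 4 syllables.

4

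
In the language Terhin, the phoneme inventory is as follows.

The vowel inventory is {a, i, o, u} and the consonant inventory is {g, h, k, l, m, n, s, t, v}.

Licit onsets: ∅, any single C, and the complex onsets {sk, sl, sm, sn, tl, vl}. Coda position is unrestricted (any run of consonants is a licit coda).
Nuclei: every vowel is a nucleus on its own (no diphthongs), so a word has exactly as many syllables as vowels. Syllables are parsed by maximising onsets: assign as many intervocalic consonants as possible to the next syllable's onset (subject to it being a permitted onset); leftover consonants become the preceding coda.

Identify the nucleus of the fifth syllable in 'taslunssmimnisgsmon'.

Vowels present: a, u, i, i, o; each is a nucleus, giving 5 syllables.
The fifth nucleus (vowel 5 from the left) is /o/.

o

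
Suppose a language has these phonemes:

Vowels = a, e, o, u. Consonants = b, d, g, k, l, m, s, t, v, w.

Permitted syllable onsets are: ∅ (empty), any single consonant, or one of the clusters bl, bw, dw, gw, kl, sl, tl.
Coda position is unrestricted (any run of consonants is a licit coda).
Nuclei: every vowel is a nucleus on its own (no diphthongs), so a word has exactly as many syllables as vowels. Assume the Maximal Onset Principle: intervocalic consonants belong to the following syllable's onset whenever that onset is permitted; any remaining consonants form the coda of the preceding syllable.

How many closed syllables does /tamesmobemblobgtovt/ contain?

The vowels are a, e, o, e, o, o — 6 nuclei, so 6 syllables.
σ1/σ2 boundary: /m/ → onset of the next syllable (single consonants are always licit onsets).
σ2/σ3 boundary: /sm/ splits as /s/ + /m/ (/m/ is the longest suffix that is a licit onset).
σ3/σ4 boundary: just /b/ — single C goes to the following onset.
σ4/σ5 boundary: /mbl/; trying suffixes from longest down, /bl/ is the first permitted one, so coda /m/ | onset /bl/.
σ5/σ6 boundary: /bgt/ splits as /bg/ + /t/ (/t/ is the longest suffix that is a licit onset).
So the parse is ta.mes.mo.bem.blobg.tovt.
Classifying each syllable: /ta/ (open), /mes/ (closed), /mo/ (open), /bem/ (closed), /blobg/ (closed), /tovt/ (closed).
Closed syllables: 4.

4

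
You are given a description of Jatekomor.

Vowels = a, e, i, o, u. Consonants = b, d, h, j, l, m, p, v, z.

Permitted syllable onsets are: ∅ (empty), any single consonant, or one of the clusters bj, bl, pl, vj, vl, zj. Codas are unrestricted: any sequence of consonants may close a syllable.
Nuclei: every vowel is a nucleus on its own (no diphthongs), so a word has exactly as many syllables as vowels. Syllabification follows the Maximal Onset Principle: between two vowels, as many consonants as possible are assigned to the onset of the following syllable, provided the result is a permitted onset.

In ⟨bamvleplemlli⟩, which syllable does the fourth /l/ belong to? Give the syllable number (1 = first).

The vowels are a, e, e, i — 4 nuclei, so 4 syllables.
Between /a/ (V1) and /e/ (V2): /mvl/ splits as /m/ + /vl/ (/vl/ is the longest suffix that is a licit onset).
Between /e/ (V2) and /e/ (V3): cluster /pl/ — /pl/ is itself a permitted onset, so the whole cluster goes right; preceding coda = ∅.
Between /e/ (V3) and /i/ (V4): /mll/; trying suffixes from longest down, /l/ is the first permitted one, so coda /ml/ | onset /l/.
Syllabification: bam.vle.pleml.li.
The fourth /l/ is in the onset of syllable 4 (/li/).

4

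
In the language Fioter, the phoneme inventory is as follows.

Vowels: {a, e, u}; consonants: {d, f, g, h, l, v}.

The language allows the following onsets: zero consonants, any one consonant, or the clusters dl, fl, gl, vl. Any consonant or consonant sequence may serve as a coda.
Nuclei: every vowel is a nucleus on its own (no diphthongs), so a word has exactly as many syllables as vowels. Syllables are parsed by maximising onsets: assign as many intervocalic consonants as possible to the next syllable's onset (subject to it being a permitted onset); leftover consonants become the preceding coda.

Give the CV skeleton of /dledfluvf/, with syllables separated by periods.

Nuclei (vowels): e, u → 2 syllables.
σ1/σ2 boundary: /dfl/; trying suffixes from longest down, /fl/ is the first permitted one, so coda /d/ | onset /fl/.
Result: dled.fluvf.
Mapping each syllable to C/V: /dled/ → CCVC, /fluvf/ → CCVCC.

CCVC.CCVCC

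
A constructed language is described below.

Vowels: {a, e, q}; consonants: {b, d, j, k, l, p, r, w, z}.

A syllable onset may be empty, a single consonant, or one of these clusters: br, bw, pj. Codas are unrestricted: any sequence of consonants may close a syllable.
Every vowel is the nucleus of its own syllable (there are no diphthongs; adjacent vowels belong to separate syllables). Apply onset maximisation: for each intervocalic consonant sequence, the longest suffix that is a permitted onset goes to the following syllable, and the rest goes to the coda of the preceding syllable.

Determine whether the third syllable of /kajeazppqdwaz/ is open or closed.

closed

Nuclei (vowels): a, e, a, q, a → 5 syllables.
V1 /a/ – V2 /e/: /j/ is a single consonant, so it becomes the next onset.
V2 /e/ – V3 /a/: no consonants, so the boundary falls immediately after /e/.
V3 /a/ – V4 /q/: /zpp/ splits as /zp/ + /p/ (/p/ is the longest suffix that is a licit onset).
V4 /q/ – V5 /a/: cluster /dw/ — the longest permitted-onset suffix is /w/; onset = /w/, preceding coda = /d/.
Syllabification: ka.je.azp.pqd.waz.
Syllable 3 is /azp/ with coda /zp/, so it is closed.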